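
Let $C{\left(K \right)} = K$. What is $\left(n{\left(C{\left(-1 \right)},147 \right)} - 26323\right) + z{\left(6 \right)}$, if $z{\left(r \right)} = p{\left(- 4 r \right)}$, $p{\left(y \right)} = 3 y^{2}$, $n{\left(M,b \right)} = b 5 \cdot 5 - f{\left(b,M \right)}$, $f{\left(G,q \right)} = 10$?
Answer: $-20930$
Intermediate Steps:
$n{\left(M,b \right)} = -10 + 25 b$ ($n{\left(M,b \right)} = b 5 \cdot 5 - 10 = 5 b 5 - 10 = 25 b - 10 = -10 + 25 b$)
$z{\left(r \right)} = 48 r^{2}$ ($z{\left(r \right)} = 3 \left(- 4 r\right)^{2} = 3 \cdot 16 r^{2} = 48 r^{2}$)
$\left(n{\left(C{\left(-1 \right)},147 \right)} - 26323\right) + z{\left(6 \right)} = \left(\left(-10 + 25 \cdot 147\right) - 26323\right) + 48 \cdot 6^{2} = \left(\left(-10 + 3675\right) - 26323\right) + 48 \cdot 36 = \left(3665 - 26323\right) + 1728 = -22658 + 1728 = -20930$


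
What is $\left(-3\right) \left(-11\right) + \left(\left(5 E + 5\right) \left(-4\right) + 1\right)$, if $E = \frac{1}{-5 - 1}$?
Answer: $\frac{52}{3} \approx 17.333$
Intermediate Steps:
$E = - \frac{1}{6}$ ($E = \frac{1}{-6} = - \frac{1}{6} \approx -0.16667$)
$\left(-3\right) \left(-11\right) + \left(\left(5 E + 5\right) \left(-4\right) + 1\right) = \left(-3\right) \left(-11\right) + \left(\left(5 \left(- \frac{1}{6}\right) + 5\right) \left(-4\right) + 1\right) = 33 + \left(\left(- \frac{5}{6} + 5\right) \left(-4\right) + 1\right) = 33 + \left(\frac{25}{6} \left(-4\right) + 1\right) = 33 + \left(- \frac{50}{3} + 1\right) = 33 - \frac{47}{3} = \frac{52}{3}$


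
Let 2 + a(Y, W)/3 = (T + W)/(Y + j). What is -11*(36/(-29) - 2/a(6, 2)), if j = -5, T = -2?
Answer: 869/87 ≈ 9.9885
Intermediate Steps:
a(Y, W) = -6 + 3*(-2 + W)/(-5 + Y) (a(Y, W) = -6 + 3*((-2 + W)/(Y - 5)) = -6 + 3*((-2 + W)/(-5 + Y)) = -6 + 3*(-2 + W)/(-5 + Y))
-11*(36/(-29) - 2/a(6, 2)) = -11*(36/(-29) - 2*(-5 + 6)/(3*(8 + 2 - 2*6))) = -11*(36*(-1/29) - 2*1/(3*(8 + 2 - 12))) = -11*(-36/29 - 2/(3*1*(-2))) = -11*(-36/29 - 2/(-6)) = -11*(-36/29 - 2*(-⅙)) = -11*(-36/29 + ⅓) = -11*(-79/87) = 869/87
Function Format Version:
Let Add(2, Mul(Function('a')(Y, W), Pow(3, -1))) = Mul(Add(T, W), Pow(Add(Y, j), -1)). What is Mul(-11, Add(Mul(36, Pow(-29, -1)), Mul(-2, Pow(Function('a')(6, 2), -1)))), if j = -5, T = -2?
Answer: Rational(869, 87) ≈ 9.9885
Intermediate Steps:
Function('a')(Y, W) = Add(-6, Mul(3, Pow(Add(-5, Y), -1), Add(-2, W))) (Function('a')(Y, W) = Add(-6, Mul(3, Mul(Add(-2, W), Pow(Add(Y, -5), -1)))) = Add(-6, Mul(3, Mul(Add(-2, W), Pow(Add(-5, Y), -1)))) = Add(-6, Mul(3, Mul(Pow(Add(-5, Y), -1), Add(-2, W)))) = Add(-6, Mul(3, Pow(Add(-5, Y), -1), Add(-2, W))))
Mul(-11, Add(Mul(36, Pow(-29, -1)), Mul(-2, Pow(Function('a')(6, 2), -1)))) = Mul(-11, Add(Mul(36, Pow(-29, -1)), Mul(-2, Pow(Mul(3, Pow(Add(-5, 6), -1), Add(8, 2, Mul(-2, 6))), -1)))) = Mul(-11, Add(Mul(36, Rational(-1, 29)), Mul(-2, Pow(Mul(3, Pow(1, -1), Add(8, 2, -12)), -1)))) = Mul(-11, Add(Rational(-36, 29), Mul(-2, Pow(Mul(3, 1, -2), -1)))) = Mul(-11, Add(Rational(-36, 29), Mul(-2, Pow(-6, -1)))) = Mul(-11, Add(Rational(-36, 29), Mul(-2, Rational(-1, 6)))) = Mul(-11, Add(Rational(-36, 29), Rational(1, 3))) = Mul(-11, Rational(-79, 87)) = Rational(869, 87)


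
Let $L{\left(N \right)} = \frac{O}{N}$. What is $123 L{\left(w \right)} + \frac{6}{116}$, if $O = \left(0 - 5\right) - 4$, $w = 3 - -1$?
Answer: $- \frac{32097}{116} \approx -276.7$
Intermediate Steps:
$w = 4$ ($w = 3 + 1 = 4$)
$O = -9$ ($O = -5 - 4 = -9$)
$L{\left(N \right)} = - \frac{9}{N}$
$123 L{\left(w \right)} + \frac{6}{116} = 123 \left(- \frac{9}{4}\right) + \frac{6}{116} = 123 \left(\left(-9\right) \frac{1}{4}\right) + 6 \cdot \frac{1}{116} = 123 \left(- \frac{9}{4}\right) + \frac{3}{58} = - \frac{1107}{4} + \frac{3}{58} = - \frac{32097}{116}$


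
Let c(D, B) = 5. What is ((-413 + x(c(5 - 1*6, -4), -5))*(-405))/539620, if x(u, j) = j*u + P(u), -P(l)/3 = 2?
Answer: 8991/26981 ≈ 0.33323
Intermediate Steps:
P(l) = -6 (P(l) = -3*2 = -6)
x(u, j) = -6 + j*u (x(u, j) = j*u - 6 = -6 + j*u)
((-413 + x(c(5 - 1*6, -4), -5))*(-405))/539620 = ((-413 + (-6 - 5*5))*(-405))/539620 = ((-413 + (-6 - 25))*(-405))*(1/539620) = ((-413 - 31)*(-405))*(1/539620) = -444*(-405)*(1/539620) = 179820*(1/539620) = 8991/26981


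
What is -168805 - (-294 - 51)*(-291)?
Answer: -269200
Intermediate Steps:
-168805 - (-294 - 51)*(-291) = -168805 - (-345)*(-291) = -168805 - 1*100395 = -168805 - 100395 = -269200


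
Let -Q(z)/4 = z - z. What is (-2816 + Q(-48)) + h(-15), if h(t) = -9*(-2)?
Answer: -2798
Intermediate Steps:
Q(z) = 0 (Q(z) = -4*(z - z) = -4*0 = 0)
h(t) = 18
(-2816 + Q(-48)) + h(-15) = (-2816 + 0) + 18 = -2816 + 18 = -2798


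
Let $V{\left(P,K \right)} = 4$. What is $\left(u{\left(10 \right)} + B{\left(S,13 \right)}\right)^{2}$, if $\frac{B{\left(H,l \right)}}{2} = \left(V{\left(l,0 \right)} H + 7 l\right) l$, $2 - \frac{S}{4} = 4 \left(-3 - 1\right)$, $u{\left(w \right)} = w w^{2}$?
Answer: $117809316$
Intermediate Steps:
$u{\left(w \right)} = w^{3}$
$S = 72$ ($S = 8 - 4 \cdot 4 \left(-3 - 1\right) = 8 - 4 \cdot 4 \left(-4\right) = 8 - -64 = 8 + 64 = 72$)
$B{\left(H,l \right)} = 2 l \left(4 H + 7 l\right)$ ($B{\left(H,l \right)} = 2 \left(4 H + 7 l\right) l = 2 l \left(4 H + 7 l\right)$)
$\left(u{\left(10 \right)} + B{\left(S,13 \right)}\right)^{2} = \left(10^{3} + 2 \cdot 13 \left(4 \cdot 72 + 7 \cdot 13\right)\right)^{2} = \left(1000 + 2 \cdot 13 \left(288 + 91\right)\right)^{2} = \left(1000 + 2 \cdot 13 \cdot 379\right)^{2} = \left(1000 + 9854\right)^{2} = 10854^{2} = 117809316$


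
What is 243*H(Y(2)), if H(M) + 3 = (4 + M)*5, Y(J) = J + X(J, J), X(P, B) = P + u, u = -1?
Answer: 7776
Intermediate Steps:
X(P, B) = -1 + P (X(P, B) = P - 1 = -1 + P)
Y(J) = -1 + 2*J (Y(J) = J + (-1 + J) = -1 + 2*J)
H(M) = 17 + 5*M (H(M) = -3 + (4 + M)*5 = -3 + (20 + 5*M) = 17 + 5*M)
243*H(Y(2)) = 243*(17 + 5*(-1 + 2*2)) = 243*(17 + 5*(-1 + 4)) = 243*(17 + 5*3) = 243*(17 + 15) = 243*32 = 7776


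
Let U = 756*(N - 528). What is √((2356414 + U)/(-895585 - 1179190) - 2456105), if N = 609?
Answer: I*√16916446148802151/82991 ≈ 1567.2*I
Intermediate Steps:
U = 61236 (U = 756*(609 - 528) = 756*81 = 61236)
√((2356414 + U)/(-895585 - 1179190) - 2456105) = √((2356414 + 61236)/(-895585 - 1179190) - 2456105) = √(2417650/(-2074775) - 2456105) = √(2417650*(-1/2074775) - 2456105) = √(-96706/82991 - 2456105) = √(-203834706761/82991) = I*√16916446148802151/82991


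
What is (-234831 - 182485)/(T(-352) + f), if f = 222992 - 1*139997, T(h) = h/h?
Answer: -104329/20749 ≈ -5.0281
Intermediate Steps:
T(h) = 1
f = 82995 (f = 222992 - 139997 = 82995)
(-234831 - 182485)/(T(-352) + f) = (-234831 - 182485)/(1 + 82995) = -417316/82996 = -417316*1/82996 = -104329/20749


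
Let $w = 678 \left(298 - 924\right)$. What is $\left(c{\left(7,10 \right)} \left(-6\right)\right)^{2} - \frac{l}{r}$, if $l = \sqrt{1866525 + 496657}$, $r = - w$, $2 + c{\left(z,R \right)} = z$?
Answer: $900 - \frac{\sqrt{2363182}}{424428} \approx 900.0$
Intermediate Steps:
$c{\left(z,R \right)} = -2 + z$
$w = -424428$ ($w = 678 \left(-626\right) = -424428$)
$r = 424428$ ($r = \left(-1\right) \left(-424428\right) = 424428$)
$l = \sqrt{2363182} \approx 1537.3$
$\left(c{\left(7,10 \right)} \left(-6\right)\right)^{2} - \frac{l}{r} = \left(\left(-2 + 7\right) \left(-6\right)\right)^{2} - \frac{\sqrt{2363182}}{424428} = \left(5 \left(-6\right)\right)^{2} - \sqrt{2363182} \cdot \frac{1}{424428} = \left(-30\right)^{2} - \frac{\sqrt{2363182}}{424428} = 900 - \frac{\sqrt{2363182}}{424428}$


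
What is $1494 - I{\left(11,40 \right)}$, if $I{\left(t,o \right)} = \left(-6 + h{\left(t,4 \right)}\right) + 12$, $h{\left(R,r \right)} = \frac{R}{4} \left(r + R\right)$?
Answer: $\frac{5787}{4} \approx 1446.8$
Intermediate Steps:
$h{\left(R,r \right)} = \frac{R \left(R + r\right)}{4}$ ($h{\left(R,r \right)} = R \frac{1}{4} \left(R + r\right) = \frac{R}{4} \left(R + r\right) = \frac{R \left(R + r\right)}{4}$)
$I{\left(t,o \right)} = 6 + \frac{t \left(4 + t\right)}{4}$ ($I{\left(t,o \right)} = \left(-6 + \frac{t \left(t + 4\right)}{4}\right) + 12 = \left(-6 + \frac{t \left(4 + t\right)}{4}\right) + 12 = 6 + \frac{t \left(4 + t\right)}{4}$)
$1494 - I{\left(11,40 \right)} = 1494 - \left(6 + \frac{1}{4} \cdot 11 \left(4 + 11\right)\right) = 1494 - \left(6 + \frac{1}{4} \cdot 11 \cdot 15\right) = 1494 - \left(6 + \frac{165}{4}\right) = 1494 - \frac{189}{4} = \frac{5787}{4}$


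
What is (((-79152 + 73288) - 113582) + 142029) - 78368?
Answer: -55785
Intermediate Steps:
(((-79152 + 73288) - 113582) + 142029) - 78368 = ((-5864 - 113582) + 142029) - 78368 = (-119446 + 142029) - 78368 = 22583 - 78368 = -55785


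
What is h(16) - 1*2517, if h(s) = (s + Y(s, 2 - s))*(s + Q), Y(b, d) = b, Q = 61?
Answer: -53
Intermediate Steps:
h(s) = 2*s*(61 + s) (h(s) = (s + s)*(s + 61) = (2*s)*(61 + s) = 2*s*(61 + s))
h(16) - 1*2517 = 2*16*(61 + 16) - 1*2517 = 2*16*77 - 2517 = 2464 - 2517 = -53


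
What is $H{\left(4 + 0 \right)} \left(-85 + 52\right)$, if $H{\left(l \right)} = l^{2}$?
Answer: $-528$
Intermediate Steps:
$H{\left(4 + 0 \right)} \left(-85 + 52\right) = \left(4 + 0\right)^{2} \left(-85 + 52\right) = 4^{2} \left(-33\right) = 16 \left(-33\right) = -528$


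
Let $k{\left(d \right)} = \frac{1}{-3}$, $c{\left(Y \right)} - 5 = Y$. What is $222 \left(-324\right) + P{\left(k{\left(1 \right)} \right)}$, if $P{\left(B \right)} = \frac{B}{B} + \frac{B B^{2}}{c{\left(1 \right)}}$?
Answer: $- \frac{11652175}{162} \approx -71927.0$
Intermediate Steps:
$c{\left(Y \right)} = 5 + Y$
$k{\left(d \right)} = - \frac{1}{3}$
$P{\left(B \right)} = 1 + \frac{B^{3}}{6}$ ($P{\left(B \right)} = \frac{B}{B} + \frac{B B^{2}}{5 + 1} = 1 + \frac{B^{3}}{6}$)
$222 \left(-324\right) + P{\left(k{\left(1 \right)} \right)} = 222 \left(-324\right) + \left(1 + \frac{\left(- \frac{1}{3}\right)^{3}}{6}\right) = -71928 + \left(1 + \frac{1}{6} \left(- \frac{1}{27}\right)\right) = -71928 + \left(1 - \frac{1}{162}\right) = -71928 + \frac{161}{162} = - \frac{11652175}{162}$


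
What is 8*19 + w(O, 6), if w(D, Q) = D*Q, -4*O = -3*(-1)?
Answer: 295/2 ≈ 147.50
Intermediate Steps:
O = -¾ (O = -(-3)*(-1)/4 = -¼*3 = -¾ ≈ -0.75000)
8*19 + w(O, 6) = 8*19 - ¾*6 = 152 - 9/2 = 295/2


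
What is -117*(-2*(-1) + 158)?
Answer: -18720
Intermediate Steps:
-117*(-2*(-1) + 158) = -117*(2 + 158) = -117*160 = -18720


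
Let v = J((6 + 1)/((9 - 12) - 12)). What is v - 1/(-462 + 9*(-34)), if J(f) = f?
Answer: -1787/3840 ≈ -0.46536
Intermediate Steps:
v = -7/15 (v = (6 + 1)/((9 - 12) - 12) = 7/(-3 - 12) = 7/(-15) = 7*(-1/15) = -7/15 ≈ -0.46667)
v - 1/(-462 + 9*(-34)) = -7/15 - 1/(-462 + 9*(-34)) = -7/15 - 1/(-462 - 306) = -7/15 - 1/(-768) = -7/15 - 1*(-1/768) = -7/15 + 1/768 = -1787/3840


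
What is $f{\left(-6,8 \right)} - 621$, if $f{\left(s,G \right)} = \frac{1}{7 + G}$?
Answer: $- \frac{9314}{15} \approx -620.93$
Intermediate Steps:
$f{\left(-6,8 \right)} - 621 = \frac{1}{7 + 8} - 621 = \frac{1}{15} - 621 = - \frac{9314}{15}$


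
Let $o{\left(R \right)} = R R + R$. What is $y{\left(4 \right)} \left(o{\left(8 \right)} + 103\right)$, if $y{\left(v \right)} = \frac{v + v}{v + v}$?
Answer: $175$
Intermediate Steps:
$y{\left(v \right)} = 1$ ($y{\left(v \right)} = \frac{2 v}{2 v} = 2 v \frac{1}{2 v} = 1$)
$o{\left(R \right)} = R + R^{2}$ ($o{\left(R \right)} = R^{2} + R = R + R^{2}$)
$y{\left(4 \right)} \left(o{\left(8 \right)} + 103\right) = 1 \left(8 \left(1 + 8\right) + 103\right) = 1 \left(8 \cdot 9 + 103\right) = 1 \left(72 + 103\right) = 1 \cdot 175 = 175$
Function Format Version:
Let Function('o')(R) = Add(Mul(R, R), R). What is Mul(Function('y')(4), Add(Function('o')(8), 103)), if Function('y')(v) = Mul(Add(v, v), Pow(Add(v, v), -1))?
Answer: 175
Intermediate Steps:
Function('y')(v) = 1 (Function('y')(v) = Mul(Mul(2, v), Pow(Mul(2, v), -1)) = Mul(Mul(2, v), Mul(Rational(1, 2), Pow(v, -1))) = 1)
Function('o')(R) = Add(R, Pow(R, 2)) (Function('o')(R) = Add(Pow(R, 2), R) = Add(R, Pow(R, 2)))
Mul(Function('y')(4), Add(Function('o')(8), 103)) = Mul(1, Add(Mul(8, Add(1, 8)), 103)) = Mul(1, Add(Mul(8, 9), 103)) = Mul(1, Add(72, 103)) = Mul(1, 175) = 175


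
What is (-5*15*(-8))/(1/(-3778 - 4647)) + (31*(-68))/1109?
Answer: -5605997108/1109 ≈ -5.0550e+6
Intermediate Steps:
(-5*15*(-8))/(1/(-3778 - 4647)) + (31*(-68))/1109 = (-75*(-8))/(1/(-8425)) - 2108*1/1109 = 600/(-1/8425) - 2108/1109 = 600*(-8425) - 2108/1109 = -5055000 - 2108/1109 = -5605997108/1109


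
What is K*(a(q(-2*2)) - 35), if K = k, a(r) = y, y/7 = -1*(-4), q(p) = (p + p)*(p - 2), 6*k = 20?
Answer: -70/3 ≈ -23.333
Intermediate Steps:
k = 10/3 (k = (⅙)*20 = 10/3 ≈ 3.3333)
q(p) = 2*p*(-2 + p) (q(p) = (2*p)*(-2 + p) = 2*p*(-2 + p))
y = 28 (y = 7*(-1*(-4)) = 7*4 = 28)
a(r) = 28
K = 10/3 ≈ 3.3333
K*(a(q(-2*2)) - 35) = 10*(28 - 35)/3 = (10/3)*(-7) = -70/3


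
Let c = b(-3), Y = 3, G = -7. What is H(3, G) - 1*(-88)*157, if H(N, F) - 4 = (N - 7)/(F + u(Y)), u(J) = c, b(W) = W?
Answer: 69102/5 ≈ 13820.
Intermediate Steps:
c = -3
u(J) = -3
H(N, F) = 4 + (-7 + N)/(-3 + F) (H(N, F) = 4 + (N - 7)/(F - 3) = 4 + (-7 + N)/(-3 + F))
H(3, G) - 1*(-88)*157 = (-19 + 3 + 4*(-7))/(-3 - 7) - 1*(-88)*157 = (-19 + 3 - 28)/(-10) + 88*157 = -⅒*(-44) + 13816 = 22/5 + 13816 = 69102/5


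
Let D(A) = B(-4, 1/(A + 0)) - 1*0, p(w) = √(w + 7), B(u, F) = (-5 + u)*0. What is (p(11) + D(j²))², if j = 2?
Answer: 18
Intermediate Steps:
B(u, F) = 0
p(w) = √(7 + w)
D(A) = 0 (D(A) = 0 - 1*0 = 0 + 0 = 0)
(p(11) + D(j²))² = (√(7 + 11) + 0)² = (√18 + 0)² = (3*√2 + 0)² = (3*√2)² = 18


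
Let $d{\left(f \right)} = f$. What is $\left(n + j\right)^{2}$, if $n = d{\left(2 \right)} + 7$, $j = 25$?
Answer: $1156$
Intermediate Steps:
$n = 9$ ($n = 2 + 7 = 9$)
$\left(n + j\right)^{2} = \left(9 + 25\right)^{2} = 34^{2} = 1156$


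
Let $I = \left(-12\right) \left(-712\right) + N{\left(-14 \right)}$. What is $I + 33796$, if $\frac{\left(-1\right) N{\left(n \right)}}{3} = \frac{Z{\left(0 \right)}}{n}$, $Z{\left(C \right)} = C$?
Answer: $42340$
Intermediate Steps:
$N{\left(n \right)} = 0$ ($N{\left(n \right)} = - 3 \frac{0}{n} = \left(-3\right) 0 = 0$)
$I = 8544$ ($I = \left(-12\right) \left(-712\right) + 0 = 8544 + 0 = 8544$)
$I + 33796 = 8544 + 33796 = 42340$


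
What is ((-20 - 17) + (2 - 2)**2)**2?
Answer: 1369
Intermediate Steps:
((-20 - 17) + (2 - 2)**2)**2 = (-37 + 0**2)**2 = (-37 + 0)**2 = (-37)**2 = 1369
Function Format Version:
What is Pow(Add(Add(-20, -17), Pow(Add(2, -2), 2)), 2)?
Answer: 1369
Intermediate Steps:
Pow(Add(Add(-20, -17), Pow(Add(2, -2), 2)), 2) = Pow(Add(-37, Pow(0, 2)), 2) = Pow(Add(-37, 0), 2) = Pow(-37, 2) = 1369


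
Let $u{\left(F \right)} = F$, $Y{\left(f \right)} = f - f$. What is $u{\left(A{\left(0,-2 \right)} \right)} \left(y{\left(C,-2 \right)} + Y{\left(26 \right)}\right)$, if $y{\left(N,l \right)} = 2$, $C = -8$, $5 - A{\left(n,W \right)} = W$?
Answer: $14$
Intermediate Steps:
$Y{\left(f \right)} = 0$
$A{\left(n,W \right)} = 5 - W$
$u{\left(A{\left(0,-2 \right)} \right)} \left(y{\left(C,-2 \right)} + Y{\left(26 \right)}\right) = \left(5 - -2\right) \left(2 + 0\right) = \left(5 + 2\right) 2 = 7 \cdot 2 = 14$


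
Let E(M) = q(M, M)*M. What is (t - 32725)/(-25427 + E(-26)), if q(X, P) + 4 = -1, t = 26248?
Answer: 6477/25297 ≈ 0.25604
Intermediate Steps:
q(X, P) = -5 (q(X, P) = -4 - 1 = -5)
E(M) = -5*M
(t - 32725)/(-25427 + E(-26)) = (26248 - 32725)/(-25427 - 5*(-26)) = -6477/(-25427 + 130) = -6477/(-25297) = -6477*(-1/25297) = 6477/25297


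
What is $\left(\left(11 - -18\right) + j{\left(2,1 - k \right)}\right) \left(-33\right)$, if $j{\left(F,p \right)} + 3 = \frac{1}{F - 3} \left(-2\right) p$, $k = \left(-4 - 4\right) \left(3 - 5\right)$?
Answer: $132$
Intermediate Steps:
$k = 16$ ($k = \left(-8\right) \left(-2\right) = 16$)
$j{\left(F,p \right)} = -3 - \frac{2 p}{-3 + F}$ ($j{\left(F,p \right)} = -3 + \frac{1}{F - 3} \left(-2\right) p = -3 + \frac{1}{-3 + F} \left(-2\right) p = -3 + - \frac{2}{-3 + F} p = -3 - \frac{2 p}{-3 + F}$)
$\left(\left(11 - -18\right) + j{\left(2,1 - k \right)}\right) \left(-33\right) = \left(\left(11 - -18\right) + \frac{9 - 6 - 2 \left(1 - 16\right)}{-3 + 2}\right) \left(-33\right) = \left(\left(11 + 18\right) + \frac{9 - 6 - 2 \left(1 - 16\right)}{-1}\right) \left(-33\right) = \left(29 - \left(9 - 6 - -30\right)\right) \left(-33\right) = \left(29 - \left(9 - 6 + 30\right)\right) \left(-33\right) = \left(29 - 33\right) \left(-33\right) = \left(-4\right) \left(-33\right) = 132$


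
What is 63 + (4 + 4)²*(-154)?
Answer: -9793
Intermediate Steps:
63 + (4 + 4)²*(-154) = 63 + 8²*(-154) = 63 + 64*(-154) = 63 - 9856 = -9793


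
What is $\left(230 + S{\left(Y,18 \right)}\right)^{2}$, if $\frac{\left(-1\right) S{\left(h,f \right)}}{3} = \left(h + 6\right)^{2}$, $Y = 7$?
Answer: $76729$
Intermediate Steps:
$S{\left(h,f \right)} = - 3 \left(6 + h\right)^{2}$ ($S{\left(h,f \right)} = - 3 \left(h + 6\right)^{2} = - 3 \left(6 + h\right)^{2}$)
$\left(230 + S{\left(Y,18 \right)}\right)^{2} = \left(230 - 3 \left(6 + 7\right)^{2}\right)^{2} = \left(230 - 3 \cdot 13^{2}\right)^{2} = \left(230 - 507\right)^{2} = \left(-277\right)^{2} = 76729$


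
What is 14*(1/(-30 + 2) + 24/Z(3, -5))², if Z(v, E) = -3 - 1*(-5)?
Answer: 112225/56 ≈ 2004.0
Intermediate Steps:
Z(v, E) = 2 (Z(v, E) = -3 + 5 = 2)
14*(1/(-30 + 2) + 24/Z(3, -5))² = 14*(1/(-30 + 2) + 24/2)² = 14*(1/(-28) + 24*(½))² = 14*(-1/28 + 12)² = 14*(335/28)² = 14*(112225/784) = 112225/56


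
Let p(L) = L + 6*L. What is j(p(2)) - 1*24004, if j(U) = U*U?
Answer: -23808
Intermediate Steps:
p(L) = 7*L
j(U) = U**2
j(p(2)) - 1*24004 = (7*2)**2 - 1*24004 = 14**2 - 24004 = 196 - 24004 = -23808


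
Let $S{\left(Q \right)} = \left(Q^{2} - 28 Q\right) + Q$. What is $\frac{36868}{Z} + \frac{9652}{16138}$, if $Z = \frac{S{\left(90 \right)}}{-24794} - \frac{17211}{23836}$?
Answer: $- \frac{12557828100320366}{323843352009} \approx -38778.0$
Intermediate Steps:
$S{\left(Q \right)} = Q^{2} - 27 Q$
$Z = - \frac{40134261}{42213556}$ ($Z = \frac{90 \left(-27 + 90\right)}{-24794} - \frac{17211}{23836} = 90 \cdot 63 \left(- \frac{1}{24794}\right) - \frac{17211}{23836} = 5670 \left(- \frac{1}{24794}\right) - \frac{17211}{23836} = - \frac{405}{1771} - \frac{17211}{23836} = - \frac{40134261}{42213556} \approx -0.95074$)
$\frac{36868}{Z} + \frac{9652}{16138} = \frac{36868}{- \frac{40134261}{42213556}} + \frac{9652}{16138} = 36868 \left(- \frac{42213556}{40134261}\right) + 9652 \cdot \frac{1}{16138} = - \frac{1556329382608}{40134261} + \frac{4826}{8069} = - \frac{12557828100320366}{323843352009}$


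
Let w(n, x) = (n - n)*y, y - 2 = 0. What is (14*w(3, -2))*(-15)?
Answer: 0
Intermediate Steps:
y = 2 (y = 2 + 0 = 2)
w(n, x) = 0 (w(n, x) = (n - n)*2 = 0*2 = 0)
(14*w(3, -2))*(-15) = (14*0)*(-15) = 0*(-15) = 0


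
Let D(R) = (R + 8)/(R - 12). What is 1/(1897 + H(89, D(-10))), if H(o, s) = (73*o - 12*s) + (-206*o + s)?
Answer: -1/9941 ≈ -0.00010059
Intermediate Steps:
D(R) = (8 + R)/(-12 + R)
H(o, s) = -133*o - 11*s (H(o, s) = (-12*s + 73*o) + (s - 206*o) = -133*o - 11*s)
1/(1897 + H(89, D(-10))) = 1/(1897 + (-133*89 - 11*(8 - 10)/(-12 - 10))) = 1/(1897 + (-11837 - 11*(-2)/(-22))) = 1/(1897 + (-11837 - (-1)*(-2)/2)) = 1/(1897 + (-11837 - 11*1/11)) = 1/(1897 + (-11837 - 1)) = 1/(1897 - 11838) = 1/(-9941) = -1/9941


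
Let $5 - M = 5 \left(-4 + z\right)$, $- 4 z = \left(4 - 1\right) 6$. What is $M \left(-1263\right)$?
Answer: $- \frac{119985}{2} \approx -59993.0$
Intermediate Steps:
$z = - \frac{9}{2}$ ($z = - \frac{\left(4 - 1\right) 6}{4} = - \frac{3 \cdot 6}{4} = \left(- \frac{1}{4}\right) 18 = - \frac{9}{2} \approx -4.5$)
$M = \frac{95}{2}$ ($M = 5 - 5 \left(-4 - \frac{9}{2}\right) = 5 - 5 \left(- \frac{17}{2}\right) = 5 - - \frac{85}{2} = 5 + \frac{85}{2} = \frac{95}{2} \approx 47.5$)
$M \left(-1263\right) = \frac{95}{2} \left(-1263\right) = - \frac{119985}{2}$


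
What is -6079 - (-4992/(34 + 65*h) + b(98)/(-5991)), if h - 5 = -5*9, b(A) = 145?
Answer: -46740715288/7686453 ≈ -6080.9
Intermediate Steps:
h = -40 (h = 5 - 5*9 = 5 - 45 = -40)
-6079 - (-4992/(34 + 65*h) + b(98)/(-5991)) = -6079 - (-4992/(34 + 65*(-40)) + 145/(-5991)) = -6079 - (-4992/(34 - 2600) + 145*(-1/5991)) = -6079 - (-4992/(-2566) - 145/5991) = -6079 - (-4992*(-1/2566) - 145/5991) = -6079 - (2496/1283 - 145/5991) = -6079 - 1*14767501/7686453 = -6079 - 14767501/7686453 = -46740715288/7686453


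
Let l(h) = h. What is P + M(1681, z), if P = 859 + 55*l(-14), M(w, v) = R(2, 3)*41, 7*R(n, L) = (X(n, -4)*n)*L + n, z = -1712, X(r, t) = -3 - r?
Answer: -75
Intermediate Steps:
R(n, L) = n/7 + L*n*(-3 - n)/7 (R(n, L) = (((-3 - n)*n)*L + n)/7 = ((n*(-3 - n))*L + n)/7 = (L*n*(-3 - n) + n)/7 = (n + L*n*(-3 - n))/7 = n/7 + L*n*(-3 - n)/7)
M(w, v) = -164 (M(w, v) = -1/7*2*(-1 + 3*(3 + 2))*41 = -1/7*2*(-1 + 3*5)*41 = -1/7*2*(-1 + 15)*41 = -1/7*2*14*41 = -4*41 = -164)
P = 89 (P = 859 + 55*(-14) = 859 - 770 = 89)
P + M(1681, z) = 89 - 164 = -75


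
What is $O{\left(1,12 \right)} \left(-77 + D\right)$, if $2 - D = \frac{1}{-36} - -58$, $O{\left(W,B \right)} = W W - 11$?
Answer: $\frac{23935}{18} \approx 1329.7$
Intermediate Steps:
$O{\left(W,B \right)} = -11 + W^{2}$ ($O{\left(W,B \right)} = W^{2} - 11 = -11 + W^{2}$)
$D = - \frac{2015}{36}$ ($D = 2 - \left(\frac{1}{-36} - -58\right) = 2 - \left(- \frac{1}{36} + 58\right) = 2 - \frac{2087}{36} = - \frac{2015}{36} \approx -55.972$)
$O{\left(1,12 \right)} \left(-77 + D\right) = \left(-11 + 1^{2}\right) \left(-77 - \frac{2015}{36}\right) = \left(-11 + 1\right) \left(- \frac{4787}{36}\right) = \left(-10\right) \left(- \frac{4787}{36}\right) = \frac{23935}{18}$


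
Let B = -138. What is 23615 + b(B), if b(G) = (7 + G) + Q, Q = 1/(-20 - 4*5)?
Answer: 939359/40 ≈ 23484.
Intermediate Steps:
Q = -1/40 (Q = 1/(-20 - 20) = 1/(-40) = -1/40 ≈ -0.025000)
b(G) = 279/40 + G (b(G) = (7 + G) - 1/40 = 279/40 + G)
23615 + b(B) = 23615 + (279/40 - 138) = 23615 - 5241/40 = 939359/40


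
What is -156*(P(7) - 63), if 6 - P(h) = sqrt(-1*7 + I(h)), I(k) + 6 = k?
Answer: 8892 + 156*I*sqrt(6) ≈ 8892.0 + 382.12*I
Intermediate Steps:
I(k) = -6 + k
P(h) = 6 - sqrt(-13 + h) (P(h) = 6 - sqrt(-1*7 + (-6 + h)) = 6 - sqrt(-7 + (-6 + h)) = 6 - sqrt(-13 + h))
-156*(P(7) - 63) = -156*((6 - sqrt(-13 + 7)) - 63) = -156*((6 - sqrt(-6)) - 63) = -156*((6 - I*sqrt(6)) - 63) = -156*(-57 - I*sqrt(6)) = 8892 + 156*I*sqrt(6)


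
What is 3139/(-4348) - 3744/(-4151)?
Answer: 3248923/18048548 ≈ 0.18001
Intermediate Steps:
3139/(-4348) - 3744/(-4151) = 3139*(-1/4348) - 3744*(-1/4151) = -3139/4348 + 3744/4151 = 3248923/18048548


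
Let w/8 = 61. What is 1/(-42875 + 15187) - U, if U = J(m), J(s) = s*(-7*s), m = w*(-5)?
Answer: 1153902937599/27688 ≈ 4.1675e+7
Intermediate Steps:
w = 488 (w = 8*61 = 488)
m = -2440 (m = 488*(-5) = -2440)
J(s) = -7*s**2
U = -41675200 (U = -7*(-2440)**2 = -7*5953600 = -41675200)
1/(-42875 + 15187) - U = 1/(-42875 + 15187) - 1*(-41675200) = 1/(-27688) + 41675200 = -1/27688 + 41675200 = 1153902937599/27688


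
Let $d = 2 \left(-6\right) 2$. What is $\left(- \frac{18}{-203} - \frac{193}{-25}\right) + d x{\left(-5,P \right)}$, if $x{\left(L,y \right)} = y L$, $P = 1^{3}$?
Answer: $\frac{648629}{5075} \approx 127.81$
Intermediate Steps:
$P = 1$
$x{\left(L,y \right)} = L y$
$d = -24$ ($d = \left(-12\right) 2 = -24$)
$\left(- \frac{18}{-203} - \frac{193}{-25}\right) + d x{\left(-5,P \right)} = \left(- \frac{18}{-203} - \frac{193}{-25}\right) - 24 \left(\left(-5\right) 1\right) = \left(\left(-18\right) \left(- \frac{1}{203}\right) - - \frac{193}{25}\right) - -120 = \left(\frac{18}{203} + \frac{193}{25}\right) + 120 = \frac{39629}{5075} + 120 = \frac{648629}{5075}$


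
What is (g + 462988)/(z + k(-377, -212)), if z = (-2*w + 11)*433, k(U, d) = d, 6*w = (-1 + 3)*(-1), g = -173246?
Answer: 869226/14519 ≈ 59.868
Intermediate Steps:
w = -1/3 (w = ((-1 + 3)*(-1))/6 = (2*(-1))/6 = (1/6)*(-2) = -1/3 ≈ -0.33333)
z = 15155/3 (z = (-2*(-1/3) + 11)*433 = (2/3 + 11)*433 = (35/3)*433 = 15155/3 ≈ 5051.7)
(g + 462988)/(z + k(-377, -212)) = (-173246 + 462988)/(15155/3 - 212) = 289742/(14519/3) = 289742*(3/14519) = 869226/14519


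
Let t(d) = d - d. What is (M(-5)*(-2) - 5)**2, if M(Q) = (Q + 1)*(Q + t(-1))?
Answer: 2025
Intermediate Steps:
t(d) = 0
M(Q) = Q*(1 + Q) (M(Q) = (Q + 1)*(Q + 0) = (1 + Q)*Q = Q*(1 + Q))
(M(-5)*(-2) - 5)**2 = (-5*(1 - 5)*(-2) - 5)**2 = (-5*(-4)*(-2) - 5)**2 = (20*(-2) - 5)**2 = (-40 - 5)**2 = (-45)**2 = 2025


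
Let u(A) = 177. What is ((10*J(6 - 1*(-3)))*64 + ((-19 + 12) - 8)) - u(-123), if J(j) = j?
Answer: 5568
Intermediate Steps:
((10*J(6 - 1*(-3)))*64 + ((-19 + 12) - 8)) - u(-123) = ((10*(6 - 1*(-3)))*64 + ((-19 + 12) - 8)) - 1*177 = ((10*(6 + 3))*64 + (-7 - 8)) - 177 = ((10*9)*64 - 15) - 177 = (90*64 - 15) - 177 = (5760 - 15) - 177 = 5745 - 177 = 5568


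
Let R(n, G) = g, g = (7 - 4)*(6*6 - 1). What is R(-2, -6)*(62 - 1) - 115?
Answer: 6290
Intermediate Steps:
g = 105 (g = 3*(36 - 1) = 3*35 = 105)
R(n, G) = 105
R(-2, -6)*(62 - 1) - 115 = 105*(62 - 1) - 115 = 105*61 - 115 = 6405 - 115 = 6290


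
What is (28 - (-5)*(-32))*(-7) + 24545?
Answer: 25469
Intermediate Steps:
(28 - (-5)*(-32))*(-7) + 24545 = (28 - 1*160)*(-7) + 24545 = (28 - 160)*(-7) + 24545 = -132*(-7) + 24545 = 924 + 24545 = 25469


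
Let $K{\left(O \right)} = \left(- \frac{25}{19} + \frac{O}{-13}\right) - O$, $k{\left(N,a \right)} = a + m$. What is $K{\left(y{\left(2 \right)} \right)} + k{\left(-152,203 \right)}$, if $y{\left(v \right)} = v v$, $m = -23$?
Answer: $\frac{43071}{247} \approx 174.38$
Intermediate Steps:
$k{\left(N,a \right)} = -23 + a$ ($k{\left(N,a \right)} = a - 23 = -23 + a$)
$y{\left(v \right)} = v^{2}$
$K{\left(O \right)} = - \frac{25}{19} - \frac{14 O}{13}$ ($K{\left(O \right)} = \left(\left(-25\right) \frac{1}{19} + O \left(- \frac{1}{13}\right)\right) - O = \left(- \frac{25}{19} - \frac{O}{13}\right) - O = - \frac{25}{19} - \frac{14 O}{13}$)
$K{\left(y{\left(2 \right)} \right)} + k{\left(-152,203 \right)} = \left(- \frac{25}{19} - \frac{14 \cdot 2^{2}}{13}\right) + \left(-23 + 203\right) = \left(- \frac{25}{19} - \frac{56}{13}\right) + 180 = - \frac{1389}{247} + 180 = \frac{43071}{247}$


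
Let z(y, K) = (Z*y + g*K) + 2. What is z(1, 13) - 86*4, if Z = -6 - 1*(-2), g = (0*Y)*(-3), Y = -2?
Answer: -346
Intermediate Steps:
g = 0 (g = (0*(-2))*(-3) = 0*(-3) = 0)
Z = -4 (Z = -6 + 2 = -4)
z(y, K) = 2 - 4*y (z(y, K) = (-4*y + 0*K) + 2 = (-4*y + 0) + 2 = -4*y + 2 = 2 - 4*y)
z(1, 13) - 86*4 = (2 - 4*1) - 86*4 = (2 - 4) - 344 = -2 - 344 = -346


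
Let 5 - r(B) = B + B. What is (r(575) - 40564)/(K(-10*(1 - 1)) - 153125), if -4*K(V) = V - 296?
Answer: 13903/51017 ≈ 0.27252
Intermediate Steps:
r(B) = 5 - 2*B (r(B) = 5 - (B + B) = 5 - 2*B)
K(V) = 74 - V/4 (K(V) = -(V - 296)/4 = -(-296 + V)/4 = 74 - V/4)
(r(575) - 40564)/(K(-10*(1 - 1)) - 153125) = ((5 - 2*575) - 40564)/((74 - (-5)*(1 - 1)/2) - 153125) = ((5 - 1150) - 40564)/((74 - (-5)*0/2) - 153125) = (-1145 - 40564)/((74 - ¼*0) - 153125) = -41709/((74 + 0) - 153125) = -41709/(74 - 153125) = -41709/(-153051) = -41709*(-1/153051) = 13903/51017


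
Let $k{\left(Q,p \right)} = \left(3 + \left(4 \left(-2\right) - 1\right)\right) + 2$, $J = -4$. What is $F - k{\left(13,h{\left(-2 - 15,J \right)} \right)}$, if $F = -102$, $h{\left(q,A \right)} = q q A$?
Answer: $-98$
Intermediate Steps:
$h{\left(q,A \right)} = A q^{2}$ ($h{\left(q,A \right)} = q A q = A q^{2}$)
$k{\left(Q,p \right)} = -4$ ($k{\left(Q,p \right)} = \left(3 - 9\right) + 2 = -6 + 2 = -4$)
$F - k{\left(13,h{\left(-2 - 15,J \right)} \right)} = -102 - -4 = -102 + 4 = -98$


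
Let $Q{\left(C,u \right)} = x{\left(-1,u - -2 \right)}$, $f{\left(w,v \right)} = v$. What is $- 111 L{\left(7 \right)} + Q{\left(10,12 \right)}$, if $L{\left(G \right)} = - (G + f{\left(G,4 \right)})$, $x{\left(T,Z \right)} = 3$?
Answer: $1224$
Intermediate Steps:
$L{\left(G \right)} = -4 - G$ ($L{\left(G \right)} = - (G + 4) = - (4 + G) = -4 - G$)
$Q{\left(C,u \right)} = 3$
$- 111 L{\left(7 \right)} + Q{\left(10,12 \right)} = - 111 \left(-4 - 7\right) + 3 = \left(-111\right) \left(-11\right) + 3 = 1221 + 3 = 1224$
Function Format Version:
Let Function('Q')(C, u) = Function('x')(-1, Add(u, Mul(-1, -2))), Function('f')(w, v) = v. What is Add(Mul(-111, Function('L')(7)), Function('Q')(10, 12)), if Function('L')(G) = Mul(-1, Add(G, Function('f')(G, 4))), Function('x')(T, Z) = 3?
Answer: 1224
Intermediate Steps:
Function('L')(G) = Add(-4, Mul(-1, G)) (Function('L')(G) = Mul(-1, Add(G, 4)) = Mul(-1, Add(4, G)) = Add(-4, Mul(-1, G)))
Function('Q')(C, u) = 3
Add(Mul(-111, Function('L')(7)), Function('Q')(10, 12)) = Add(Mul(-111, Add(-4, Mul(-1, 7))), 3) = Add(Mul(-111, Add(-4, -7)), 3) = Add(Mul(-111, -11), 3) = Add(1221, 3) = 1224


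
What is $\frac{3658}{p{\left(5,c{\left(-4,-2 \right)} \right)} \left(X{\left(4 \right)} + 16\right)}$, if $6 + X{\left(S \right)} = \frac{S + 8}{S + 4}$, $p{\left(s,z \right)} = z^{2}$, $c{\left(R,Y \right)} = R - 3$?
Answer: $\frac{7316}{1127} \approx 6.4916$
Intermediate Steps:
$c{\left(R,Y \right)} = -3 + R$
$X{\left(S \right)} = -6 + \frac{8 + S}{4 + S}$ ($X{\left(S \right)} = -6 + \frac{S + 8}{S + 4} = -6 + \frac{8 + S}{4 + S}$)
$\frac{3658}{p{\left(5,c{\left(-4,-2 \right)} \right)} \left(X{\left(4 \right)} + 16\right)} = \frac{3658}{\left(-3 - 4\right)^{2} \left(\frac{-16 - 20}{4 + 4} + 16\right)} = \frac{3658}{\left(-7\right)^{2} \left(\frac{-16 - 20}{8} + 16\right)} = \frac{3658}{49 \left(\frac{1}{8} \left(-36\right) + 16\right)} = \frac{3658}{49 \left(- \frac{9}{2} + 16\right)} = \frac{3658}{49 \cdot \frac{23}{2}} = \frac{3658}{\frac{1127}{2}} = 3658 \cdot \frac{2}{1127} = \frac{7316}{1127}$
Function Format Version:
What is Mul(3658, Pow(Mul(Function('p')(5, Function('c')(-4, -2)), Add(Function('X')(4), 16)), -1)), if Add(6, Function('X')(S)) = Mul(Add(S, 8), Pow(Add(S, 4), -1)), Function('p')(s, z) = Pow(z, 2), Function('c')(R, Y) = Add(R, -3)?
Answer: Rational(7316, 1127) ≈ 6.4916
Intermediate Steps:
Function('c')(R, Y) = Add(-3, R)
Function('X')(S) = Add(-6, Mul(Pow(Add(4, S), -1), Add(8, S))) (Function('X')(S) = Add(-6, Mul(Add(S, 8), Pow(Add(S, 4), -1))) = Add(-6, Mul(Add(8, S), Pow(Add(4, S), -1))) = Add(-6, Mul(Pow(Add(4, S), -1), Add(8, S))))
Mul(3658, Pow(Mul(Function('p')(5, Function('c')(-4, -2)), Add(Function('X')(4), 16)), -1)) = Mul(3658, Pow(Mul(Pow(Add(-3, -4), 2), Add(Mul(Pow(Add(4, 4), -1), Add(-16, Mul(-5, 4))), 16)), -1)) = Mul(3658, Pow(Mul(Pow(-7, 2), Add(Mul(Pow(8, -1), Add(-16, -20)), 16)), -1)) = Mul(3658, Pow(Mul(49, Add(Mul(Rational(1, 8), -36), 16)), -1)) = Mul(3658, Pow(Mul(49, Add(Rational(-9, 2), 16)), -1)) = Mul(3658, Pow(Mul(49, Rational(23, 2)), -1)) = Mul(3658, Pow(Rational(1127, 2), -1)) = Mul(3658, Rational(2, 1127)) = Rational(7316, 1127)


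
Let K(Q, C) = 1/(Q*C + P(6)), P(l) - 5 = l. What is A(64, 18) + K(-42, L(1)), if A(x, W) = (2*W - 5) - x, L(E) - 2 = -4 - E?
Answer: -4520/137 ≈ -32.993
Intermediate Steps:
P(l) = 5 + l
L(E) = -2 - E (L(E) = 2 + (-4 - E) = -2 - E)
K(Q, C) = 1/(11 + C*Q) (K(Q, C) = 1/(Q*C + (5 + 6)) = 1/(C*Q + 11) = 1/(11 + C*Q))
A(x, W) = -5 - x + 2*W (A(x, W) = (-5 + 2*W) - x = -5 - x + 2*W)
A(64, 18) + K(-42, L(1)) = (-5 - 1*64 + 2*18) + 1/(11 + (-2 - 1*1)*(-42)) = (-5 - 64 + 36) + 1/(11 + (-2 - 1)*(-42)) = -33 + 1/(11 - 3*(-42)) = -33 + 1/(11 + 126) = -33 + 1/137 = -4520/137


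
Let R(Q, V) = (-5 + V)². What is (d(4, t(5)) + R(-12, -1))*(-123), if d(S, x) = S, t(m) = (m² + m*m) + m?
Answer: -4920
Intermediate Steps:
t(m) = m + 2*m² (t(m) = (m² + m²) + m = 2*m² + m = m + 2*m²)
(d(4, t(5)) + R(-12, -1))*(-123) = (4 + (-5 - 1)²)*(-123) = (4 + (-6)²)*(-123) = (4 + 36)*(-123) = 40*(-123) = -4920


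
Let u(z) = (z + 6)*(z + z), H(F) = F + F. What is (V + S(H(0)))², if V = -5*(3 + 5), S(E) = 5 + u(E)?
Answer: 1225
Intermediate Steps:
H(F) = 2*F
u(z) = 2*z*(6 + z) (u(z) = (6 + z)*(2*z) = 2*z*(6 + z))
S(E) = 5 + 2*E*(6 + E)
V = -40 (V = -5*8 = -40)
(V + S(H(0)))² = (-40 + (5 + 2*(2*0)*(6 + 2*0)))² = (-40 + (5 + 2*0*(6 + 0)))² = (-40 + (5 + 2*0*6))² = (-40 + (5 + 0))² = (-40 + 5)² = (-35)² = 1225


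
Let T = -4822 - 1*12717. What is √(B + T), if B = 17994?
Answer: √455 ≈ 21.331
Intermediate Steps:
T = -17539 (T = -4822 - 12717 = -17539)
√(B + T) = √(17994 - 17539) = √455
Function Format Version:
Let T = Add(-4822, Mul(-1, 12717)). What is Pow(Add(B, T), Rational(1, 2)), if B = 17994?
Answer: Pow(455, Rational(1, 2)) ≈ 21.331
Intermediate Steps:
T = -17539 (T = Add(-4822, -12717) = -17539)
Pow(Add(B, T), Rational(1, 2)) = Pow(Add(17994, -17539), Rational(1, 2)) = Pow(455, Rational(1, 2))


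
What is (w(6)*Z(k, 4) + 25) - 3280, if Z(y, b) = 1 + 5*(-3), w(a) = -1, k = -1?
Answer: -3241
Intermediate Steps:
Z(y, b) = -14 (Z(y, b) = 1 - 15 = -14)
(w(6)*Z(k, 4) + 25) - 3280 = (-1*(-14) + 25) - 3280 = (14 + 25) - 3280 = 39 - 3280 = -3241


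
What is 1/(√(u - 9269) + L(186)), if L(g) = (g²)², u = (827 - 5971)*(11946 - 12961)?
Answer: 44329008/53056645656936695 - √579099/477509810912430255 ≈ 8.3550e-10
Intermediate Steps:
u = 5221160 (u = -5144*(-1015) = 5221160)
L(g) = g⁴
1/(√(u - 9269) + L(186)) = 1/(√(5221160 - 9269) + 186⁴) = 1/(√5211891 + 1196883216) = 1/(3*√579099 + 1196883216) = 1/(1196883216 + 3*√579099)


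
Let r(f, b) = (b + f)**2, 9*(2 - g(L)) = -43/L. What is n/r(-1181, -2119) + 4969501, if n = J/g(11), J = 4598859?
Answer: 131741476108859/26510000 ≈ 4.9695e+6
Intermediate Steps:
g(L) = 2 + 43/(9*L) (g(L) = 2 - (-43)/(9*L) = 2 + 43/(9*L))
n = 455287041/241 (n = 4598859/(2 + (43/9)/11) = 4598859/(2 + (43/9)*(1/11)) = 4598859/(2 + 43/99) = 4598859/(241/99) = 4598859*(99/241) = 455287041/241 ≈ 1.8892e+6)
n/r(-1181, -2119) + 4969501 = 455287041/(241*((-2119 - 1181)**2)) + 4969501 = 455287041/(241*((-3300)**2)) + 4969501 = (455287041/241)/10890000 + 4969501 = (455287041/241)*(1/10890000) + 4969501 = 4598859/26510000 + 4969501 = 131741476108859/26510000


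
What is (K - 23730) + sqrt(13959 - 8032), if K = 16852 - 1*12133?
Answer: -19011 + sqrt(5927) ≈ -18934.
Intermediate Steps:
K = 4719 (K = 16852 - 12133 = 4719)
(K - 23730) + sqrt(13959 - 8032) = (4719 - 23730) + sqrt(13959 - 8032) = -19011 + sqrt(5927)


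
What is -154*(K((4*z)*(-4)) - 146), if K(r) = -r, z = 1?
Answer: 20020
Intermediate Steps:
-154*(K((4*z)*(-4)) - 146) = -154*(-4*1*(-4) - 146) = -154*(-4*(-4) - 146) = -154*(-1*(-16) - 146) = -154*(16 - 146) = -154*(-130) = 20020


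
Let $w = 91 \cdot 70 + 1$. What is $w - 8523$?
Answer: $-2152$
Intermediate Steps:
$w = 6371$ ($w = 6370 + 1 = 6371$)
$w - 8523 = 6371 - 8523 = -2152$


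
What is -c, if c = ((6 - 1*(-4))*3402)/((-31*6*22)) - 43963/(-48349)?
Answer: 122078032/16487009 ≈ 7.4045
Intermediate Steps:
c = -122078032/16487009 (c = ((6 + 4)*3402)/((-186*22)) - 43963*(-1/48349) = (10*3402)/(-4092) + 43963/48349 = 34020*(-1/4092) + 43963/48349 = -2835/341 + 43963/48349 = -122078032/16487009 ≈ -7.4045)
-c = -1*(-122078032/16487009) = 122078032/16487009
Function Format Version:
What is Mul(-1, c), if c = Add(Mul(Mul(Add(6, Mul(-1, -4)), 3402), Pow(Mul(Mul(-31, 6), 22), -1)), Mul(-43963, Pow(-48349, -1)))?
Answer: Rational(122078032, 16487009) ≈ 7.4045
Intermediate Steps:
c = Rational(-122078032, 16487009) (c = Add(Mul(Mul(Add(6, 4), 3402), Pow(Mul(-186, 22), -1)), Mul(-43963, Rational(-1, 48349))) = Add(Mul(Mul(10, 3402), Pow(-4092, -1)), Rational(43963, 48349)) = Add(Mul(34020, Rational(-1, 4092)), Rational(43963, 48349)) = Add(Rational(-2835, 341), Rational(43963, 48349)) = Rational(-122078032, 16487009) ≈ -7.4045)
Mul(-1, c) = Mul(-1, Rational(-122078032, 16487009)) = Rational(122078032, 16487009)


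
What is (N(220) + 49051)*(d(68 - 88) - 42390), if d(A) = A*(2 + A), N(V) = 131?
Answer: -2067119460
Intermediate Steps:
(N(220) + 49051)*(d(68 - 88) - 42390) = (131 + 49051)*((68 - 88)*(2 + (68 - 88)) - 42390) = 49182*(-20*(2 - 20) - 42390) = 49182*(-20*(-18) - 42390) = 49182*(360 - 42390) = 49182*(-42030) = -2067119460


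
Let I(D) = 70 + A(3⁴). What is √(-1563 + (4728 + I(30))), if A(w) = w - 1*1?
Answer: √3315 ≈ 57.576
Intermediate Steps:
A(w) = -1 + w (A(w) = w - 1 = -1 + w)
I(D) = 150 (I(D) = 70 + (-1 + 3⁴) = 70 + (-1 + 81) = 70 + 80 = 150)
√(-1563 + (4728 + I(30))) = √(-1563 + (4728 + 150)) = √(-1563 + 4878) = √3315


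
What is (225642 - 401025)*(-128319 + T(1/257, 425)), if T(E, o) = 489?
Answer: 22419208890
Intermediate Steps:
(225642 - 401025)*(-128319 + T(1/257, 425)) = (225642 - 401025)*(-128319 + 489) = -175383*(-127830) = 22419208890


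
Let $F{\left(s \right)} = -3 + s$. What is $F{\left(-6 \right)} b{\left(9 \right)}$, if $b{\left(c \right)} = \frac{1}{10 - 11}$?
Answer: $9$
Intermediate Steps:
$b{\left(c \right)} = -1$ ($b{\left(c \right)} = \frac{1}{-1} = -1$)
$F{\left(-6 \right)} b{\left(9 \right)} = \left(-3 - 6\right) \left(-1\right) = \left(-9\right) \left(-1\right) = 9$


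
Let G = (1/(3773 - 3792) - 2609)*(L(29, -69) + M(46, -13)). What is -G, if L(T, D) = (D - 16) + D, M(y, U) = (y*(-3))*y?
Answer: -322317144/19 ≈ -1.6964e+7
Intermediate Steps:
M(y, U) = -3*y**2 (M(y, U) = (-3*y)*y = -3*y**2)
L(T, D) = -16 + 2*D (L(T, D) = (-16 + D) + D = -16 + 2*D)
G = 322317144/19 (G = (1/(3773 - 3792) - 2609)*((-16 + 2*(-69)) - 3*46**2) = (1/(-19) - 2609)*((-16 - 138) - 3*2116) = (-1/19 - 2609)*(-154 - 6348) = -49572/19*(-6502) = 322317144/19 ≈ 1.6964e+7)
-G = -1*322317144/19 = -322317144/19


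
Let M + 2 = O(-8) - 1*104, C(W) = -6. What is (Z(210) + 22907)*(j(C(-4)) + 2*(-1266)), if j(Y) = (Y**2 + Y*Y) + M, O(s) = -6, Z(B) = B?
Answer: -59456924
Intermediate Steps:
M = -112 (M = -2 + (-6 - 1*104) = -2 + (-6 - 104) = -2 - 110 = -112)
j(Y) = -112 + 2*Y**2 (j(Y) = (Y**2 + Y*Y) - 112 = (Y**2 + Y**2) - 112 = 2*Y**2 - 112 = -112 + 2*Y**2)
(Z(210) + 22907)*(j(C(-4)) + 2*(-1266)) = (210 + 22907)*((-112 + 2*(-6)**2) + 2*(-1266)) = 23117*((-112 + 2*36) - 2532) = 23117*((-112 + 72) - 2532) = 23117*(-40 - 2532) = 23117*(-2572) = -59456924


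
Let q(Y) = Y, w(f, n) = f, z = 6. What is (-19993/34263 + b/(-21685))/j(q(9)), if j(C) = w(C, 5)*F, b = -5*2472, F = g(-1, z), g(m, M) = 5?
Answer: -402301/1337387679 ≈ -0.00030081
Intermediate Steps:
F = 5
b = -12360
j(C) = 5*C (j(C) = C*5 = 5*C)
(-19993/34263 + b/(-21685))/j(q(9)) = (-19993/34263 - 12360/(-21685))/((5*9)) = (-19993*1/34263 - 12360*(-1/21685))/45 = (-19993/34263 + 2472/4337)*(1/45) = -2011505/148598631*1/45 = -402301/1337387679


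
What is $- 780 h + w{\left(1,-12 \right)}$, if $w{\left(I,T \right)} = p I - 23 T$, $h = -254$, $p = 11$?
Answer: $198407$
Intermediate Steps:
$w{\left(I,T \right)} = - 23 T + 11 I$ ($w{\left(I,T \right)} = 11 I - 23 T = - 23 T + 11 I$)
$- 780 h + w{\left(1,-12 \right)} = \left(-780\right) \left(-254\right) + \left(\left(-23\right) \left(-12\right) + 11 \cdot 1\right) = 198120 + \left(276 + 11\right) = 198120 + 287 = 198407$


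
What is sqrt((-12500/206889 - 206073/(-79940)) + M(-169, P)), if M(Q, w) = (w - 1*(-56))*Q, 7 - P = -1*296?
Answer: I*sqrt(84666215954923002224355)/1181336190 ≈ 246.31*I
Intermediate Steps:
P = 303 (P = 7 - (-1)*296 = 7 - 1*(-296) = 7 + 296 = 303)
M(Q, w) = Q*(56 + w) (M(Q, w) = (w + 56)*Q = (56 + w)*Q = Q*(56 + w))
sqrt((-12500/206889 - 206073/(-79940)) + M(-169, P)) = sqrt((-12500/206889 - 206073/(-79940)) - 169*(56 + 303)) = sqrt((-12500*1/206889 - 206073*(-1/79940)) - 169*359) = sqrt((-12500/206889 + 29439/11420) - 60671) = sqrt(5947855271/2362672380 - 60671) = sqrt(-143339748111709/2362672380) = I*sqrt(84666215954923002224355)/1181336190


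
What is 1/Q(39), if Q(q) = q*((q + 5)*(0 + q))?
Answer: 1/66924 ≈ 1.4942e-5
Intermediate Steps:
Q(q) = q**2*(5 + q) (Q(q) = q*((5 + q)*q) = q*(q*(5 + q)) = q**2*(5 + q))
1/Q(39) = 1/(39**2*(5 + 39)) = 1/(1521*44) = 1/66924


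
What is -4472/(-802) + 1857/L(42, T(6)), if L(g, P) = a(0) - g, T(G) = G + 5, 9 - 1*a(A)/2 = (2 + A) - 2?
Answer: -230331/3208 ≈ -71.799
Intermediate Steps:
a(A) = 18 - 2*A (a(A) = 18 - 2*((2 + A) - 2) = 18 - 2*A)
T(G) = 5 + G
L(g, P) = 18 - g (L(g, P) = (18 - 2*0) - g = (18 + 0) - g = 18 - g)
-4472/(-802) + 1857/L(42, T(6)) = -4472/(-802) + 1857/(18 - 1*42) = -4472*(-1/802) + 1857/(18 - 42) = 2236/401 + 1857/(-24) = 2236/401 + 1857*(-1/24) = 2236/401 - 619/8 = -230331/3208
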